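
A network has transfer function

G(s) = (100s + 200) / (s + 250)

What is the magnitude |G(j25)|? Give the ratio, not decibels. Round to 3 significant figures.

9.98

Substitute s = j25:
Numerator: 100(j25) + 200 = 200 + j2500
Denominator: (j25) + 250 = 250 + j25
|N| = √(200² + 2500²) ≈ 2508, ∠N ≈ 85.43°
|D| = √(250² + 25²) ≈ 251.25, ∠D ≈ 5.71°
|G| = 2508 / 251.25 ≈ 9.9821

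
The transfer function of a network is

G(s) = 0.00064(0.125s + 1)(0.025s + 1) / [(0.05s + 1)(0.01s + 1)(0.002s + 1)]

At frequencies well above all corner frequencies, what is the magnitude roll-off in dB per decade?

-20 dB/decade

Each pole contributes −20 dB/decade at high frequency; each zero contributes +20 dB/decade.
Net: 2 zero(s) − 3 pole(s) → -20 dB/decade.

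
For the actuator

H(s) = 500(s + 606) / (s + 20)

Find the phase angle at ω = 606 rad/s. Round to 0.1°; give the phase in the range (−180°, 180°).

-43.1°

At s = jω = j606:
zero (s+606): 606 + j606 → |·| = √(606²+606²) = √734472 ≈ 857.01, ∠ = arctan(606/606) ≈ 45.00°
pole (s+20): 20 + j606 → |·| = √(20²+606²) = √367636 ≈ 606.33, ∠ = arctan(606/20) ≈ 88.11°
∠H = 45.00° − 88.11° = -43.11°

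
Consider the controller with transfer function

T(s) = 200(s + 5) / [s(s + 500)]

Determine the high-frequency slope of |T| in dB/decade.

Each pole contributes −20 dB/decade at high frequency; each zero contributes +20 dB/decade.
Net: 1 zero(s) − 2 pole(s) → -20 dB/decade.

-20 dB/decade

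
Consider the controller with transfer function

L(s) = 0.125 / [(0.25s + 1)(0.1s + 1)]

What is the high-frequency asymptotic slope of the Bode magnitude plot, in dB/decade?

-40 dB/decade

Each pole contributes −20 dB/decade at high frequency; each zero contributes +20 dB/decade.
Net: 0 zero(s) − 2 pole(s) → -40 dB/decade.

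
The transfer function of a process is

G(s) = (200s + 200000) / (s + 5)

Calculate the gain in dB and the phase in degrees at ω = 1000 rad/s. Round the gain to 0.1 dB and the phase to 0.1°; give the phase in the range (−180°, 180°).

Substitute s = j1000:
Numerator: 200(j1000) + 200000 = 200000 + j200000
Denominator: (j1000) + 5 = 5 + j1000
|N| = √(200000² + 200000²) ≈ 2.8284e+05, ∠N ≈ 45.00°
|D| = √(5² + 1000²) ≈ 1000, ∠D ≈ 89.71°
|G| = 2.8284e+05 / 1000 ≈ 282.84
Gain = 20 log₁₀(282.84) ≈ 49.03 dB
∠G = 45.00° − 89.71° = -44.71°

49.0 dB, -44.7°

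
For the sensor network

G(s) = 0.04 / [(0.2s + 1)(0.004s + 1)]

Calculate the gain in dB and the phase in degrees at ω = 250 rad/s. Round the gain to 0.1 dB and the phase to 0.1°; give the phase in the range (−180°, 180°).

-65.0 dB, -133.9°

At ω = 250 rad/s:
pole (1 + j250·0.2) = 1 + j50 → |·| ≈ 50.01, ∠ ≈ 88.85°
pole (1 + j250·0.004) = 1 + j1 → |·| ≈ 1.4142, ∠ ≈ 45.00°
|G| = 0.04 · 1 / (50.01 · 1.4142) ≈ 0.00056558
Gain = 20 log₁₀(0.00056558) ≈ -64.95 dB
∠G = (0°) − (88.85° + 45.00°) = -133.85°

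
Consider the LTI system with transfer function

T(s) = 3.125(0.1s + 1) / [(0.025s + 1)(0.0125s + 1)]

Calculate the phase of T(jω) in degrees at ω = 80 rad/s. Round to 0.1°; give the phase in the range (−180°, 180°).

-25.6°

At ω = 80 rad/s:
zero (1 + j80·0.1) = 1 + j8 → |·| ≈ 8.0623, ∠ ≈ 82.87°
pole (1 + j80·0.025) = 1 + j2 → |·| ≈ 2.2361, ∠ ≈ 63.43°
pole (1 + j80·0.0125) = 1 + j1 → |·| ≈ 1.4142, ∠ ≈ 45.00°
∠T = (82.87°) − (63.43° + 45.00°) = -25.56°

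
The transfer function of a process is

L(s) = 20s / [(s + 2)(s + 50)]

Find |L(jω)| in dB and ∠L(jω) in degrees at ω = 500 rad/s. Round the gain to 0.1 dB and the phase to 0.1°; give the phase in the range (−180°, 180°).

At s = jω = j500:
zero at origin: s = j500 → |·| = 500, ∠ = 90.00°
pole (s+2): 2 + j500 → |·| = √(2²+500²) = √250004 ≈ 500, ∠ = arctan(500/2) ≈ 89.77°
pole (s+50): 50 + j500 → |·| = √(50²+500²) = √252500 ≈ 502.49, ∠ = arctan(500/50) ≈ 84.29°
|L| = 20 · 500 / 2.5124e+05 ≈ 0.039803
Gain = 20 log₁₀(0.039803) ≈ -28.00 dB
∠L = 90.00° − 174.06° = -84.06°

-28.0 dB, -84.1°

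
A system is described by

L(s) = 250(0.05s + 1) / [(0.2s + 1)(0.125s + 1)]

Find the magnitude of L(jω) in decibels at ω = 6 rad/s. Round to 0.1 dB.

42.5 dB

At ω = 6 rad/s:
zero (1 + j6·0.05) = 1 + j0.3 → |·| ≈ 1.044, ∠ ≈ 16.70°
pole (1 + j6·0.2) = 1 + j1.2 → |·| ≈ 1.562, ∠ ≈ 50.19°
pole (1 + j6·0.125) = 1 + j0.75 → |·| ≈ 1.25, ∠ ≈ 36.87°
|L| = 250 · 1.044 / (1.562 · 1.25) ≈ 133.67
Gain = 20 log₁₀(133.67) ≈ 42.52 dB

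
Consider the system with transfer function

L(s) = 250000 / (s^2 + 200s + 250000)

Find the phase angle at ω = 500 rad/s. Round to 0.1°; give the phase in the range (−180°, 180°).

At s = jω = j500:
quadratic: (j500)² + 200·j500 + 250000 = 0 + j100000 → |·| ≈ 1e+05, ∠ ≈ 90.00°
∠L = 0.00° − 90.00° = -90.00°

-90.0°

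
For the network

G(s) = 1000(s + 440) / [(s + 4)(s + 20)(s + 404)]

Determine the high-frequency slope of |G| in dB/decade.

-40 dB/decade

Each pole contributes −20 dB/decade at high frequency; each zero contributes +20 dB/decade.
Net: 1 zero(s) − 3 pole(s) → -40 dB/decade.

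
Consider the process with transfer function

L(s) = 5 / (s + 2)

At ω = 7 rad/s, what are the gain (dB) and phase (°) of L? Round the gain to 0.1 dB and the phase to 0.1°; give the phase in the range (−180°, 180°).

-3.3 dB, -74.1°

At s = jω = j7:
pole (s+2): 2 + j7 → |·| = √(2²+7²) = √53 ≈ 7.2801, ∠ = arctan(7/2) ≈ 74.05°
|L| = 5 / 7.2801 ≈ 0.6868
Gain = 20 log₁₀(0.6868) ≈ -3.26 dB
∠L = 0.00° − 74.05° = -74.05°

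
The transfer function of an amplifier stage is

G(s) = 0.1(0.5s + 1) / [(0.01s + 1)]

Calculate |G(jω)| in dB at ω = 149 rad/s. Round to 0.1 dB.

12.4 dB

At ω = 149 rad/s:
zero (1 + j149·0.5) = 1 + j74.5 → |·| ≈ 74.507, ∠ ≈ 89.23°
pole (1 + j149·0.01) = 1 + j1.49 → |·| ≈ 1.7945, ∠ ≈ 56.13°
|G| = 0.1 · 74.507 / (1.7945) ≈ 4.152
Gain = 20 log₁₀(4.152) ≈ 12.37 dB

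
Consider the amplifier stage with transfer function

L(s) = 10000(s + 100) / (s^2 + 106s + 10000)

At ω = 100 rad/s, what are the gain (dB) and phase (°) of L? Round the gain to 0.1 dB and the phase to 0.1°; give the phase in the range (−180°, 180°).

At s = jω = j100:
zero (s+100): 100 + j100 → |·| = √(100²+100²) = √20000 ≈ 141.42, ∠ = arctan(100/100) ≈ 45.00°
quadratic: (j100)² + 106·j100 + 10000 = 0 + j10600 → |·| ≈ 10600, ∠ ≈ 90.00°
|L| = 10000 · 141.42 / 10600 ≈ 133.42
Gain = 20 log₁₀(133.42) ≈ 42.50 dB
∠L = 45.00° − 90.00° = -45.00°

42.5 dB, -45.0°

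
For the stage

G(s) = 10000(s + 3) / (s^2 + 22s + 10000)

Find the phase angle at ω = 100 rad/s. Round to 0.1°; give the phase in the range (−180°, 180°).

-1.7°

At s = jω = j100:
zero (s+3): 3 + j100 → |·| = √(3²+100²) = √10009 ≈ 100.04, ∠ = arctan(100/3) ≈ 88.28°
quadratic: (j100)² + 22·j100 + 10000 = 0 + j2200 → |·| ≈ 2200, ∠ ≈ 90.00°
∠G = 88.28° − 90.00° = -1.72°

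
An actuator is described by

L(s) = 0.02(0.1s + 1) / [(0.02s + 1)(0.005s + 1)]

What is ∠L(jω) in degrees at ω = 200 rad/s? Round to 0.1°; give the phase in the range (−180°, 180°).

-33.8°

At ω = 200 rad/s:
zero (1 + j200·0.1) = 1 + j20 → |·| ≈ 20.025, ∠ ≈ 87.14°
pole (1 + j200·0.02) = 1 + j4 → |·| ≈ 4.1231, ∠ ≈ 75.96°
pole (1 + j200·0.005) = 1 + j1 → |·| ≈ 1.4142, ∠ ≈ 45.00°
∠L = (87.14°) − (75.96° + 45.00°) = -33.82°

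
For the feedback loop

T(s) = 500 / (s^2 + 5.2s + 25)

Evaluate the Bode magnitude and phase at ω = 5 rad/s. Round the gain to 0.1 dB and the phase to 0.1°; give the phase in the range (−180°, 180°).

At s = jω = j5:
quadratic: (j5)² + 5.2·j5 + 25 = 0 + j26 → |·| ≈ 26, ∠ ≈ 90.00°
|T| = 500 / 26 ≈ 19.231
Gain = 20 log₁₀(19.231) ≈ 25.68 dB
∠T = 0.00° − 90.00° = -90.00°

25.7 dB, -90.0°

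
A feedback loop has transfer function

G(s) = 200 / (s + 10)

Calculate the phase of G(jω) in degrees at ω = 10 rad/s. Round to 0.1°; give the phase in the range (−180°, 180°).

Substitute s = j10:
Numerator: 200 = 200 + j0
Denominator: (j10) + 10 = 10 + j10
|N| = √(200² + 0²) ≈ 200, ∠N ≈ 0.00°
|D| = √(10² + 10²) ≈ 14.142, ∠D ≈ 45.00°
∠G = 0.00° − 45.00° = -45.00°

-45.0°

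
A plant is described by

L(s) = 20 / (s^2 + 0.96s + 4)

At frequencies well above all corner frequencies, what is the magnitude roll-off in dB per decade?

Each pole contributes −20 dB/decade at high frequency; each zero contributes +20 dB/decade.
Net: 0 zero(s) − 2 pole(s) → -40 dB/decade.

-40 dB/decade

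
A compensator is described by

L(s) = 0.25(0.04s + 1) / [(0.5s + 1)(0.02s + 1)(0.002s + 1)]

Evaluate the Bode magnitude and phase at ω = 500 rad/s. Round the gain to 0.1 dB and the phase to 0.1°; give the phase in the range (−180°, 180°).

-57.0 dB, -131.9°

At ω = 500 rad/s:
zero (1 + j500·0.04) = 1 + j20 → |·| ≈ 20.025, ∠ ≈ 87.14°
pole (1 + j500·0.5) = 1 + j250 → |·| ≈ 250, ∠ ≈ 89.77°
pole (1 + j500·0.02) = 1 + j10 → |·| ≈ 10.05, ∠ ≈ 84.29°
pole (1 + j500·0.002) = 1 + j1 → |·| ≈ 1.4142, ∠ ≈ 45.00°
|L| = 0.25 · 20.025 / (250 · 10.05 · 1.4142) ≈ 0.001409
Gain = 20 log₁₀(0.001409) ≈ -57.02 dB
∠L = (87.14°) − (89.77° + 84.29° + 45.00°) = -131.92°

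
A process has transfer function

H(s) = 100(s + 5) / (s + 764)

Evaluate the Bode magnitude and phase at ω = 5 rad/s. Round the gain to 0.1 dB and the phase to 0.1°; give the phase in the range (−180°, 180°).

At s = jω = j5:
zero (s+5): 5 + j5 → |·| = √(5²+5²) = √50 ≈ 7.0711, ∠ = arctan(5/5) ≈ 45.00°
pole (s+764): 764 + j5 → |·| = √(764²+5²) = √583721 ≈ 764.02, ∠ = arctan(5/764) ≈ 0.37°
|H| = 100 · 7.0711 / 764.02 ≈ 0.92551
Gain = 20 log₁₀(0.92551) ≈ -0.67 dB
∠H = 45.00° − 0.37° = 44.63°

-0.7 dB, 44.6°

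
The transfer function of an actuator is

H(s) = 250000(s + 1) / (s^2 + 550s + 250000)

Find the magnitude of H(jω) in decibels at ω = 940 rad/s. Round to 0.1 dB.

At s = jω = j940:
zero (s+1): 1 + j940 → |·| = √(1²+940²) = √883601 ≈ 940, ∠ = arctan(940/1) ≈ 89.94°
quadratic: (j940)² + 550·j940 + 250000 = -633600 + j517000 → |·| ≈ 8.1776e+05, ∠ ≈ 140.79°
|H| = 250000 · 940 / 8.1776e+05 ≈ 287.37
Gain = 20 log₁₀(287.37) ≈ 49.17 dB

49.2 dB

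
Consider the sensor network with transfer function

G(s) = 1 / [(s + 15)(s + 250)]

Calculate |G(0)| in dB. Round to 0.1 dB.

-71.5 dB

G(0) = 1 / (15·250) ≈ 0.00026667
20 log₁₀(0.00026667) ≈ -71.48 dB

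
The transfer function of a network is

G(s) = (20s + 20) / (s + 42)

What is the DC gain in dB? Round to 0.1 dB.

G(0) = 20 / 42 ≈ 0.47619
20 log₁₀(0.47619) ≈ -6.44 dB

-6.4 dB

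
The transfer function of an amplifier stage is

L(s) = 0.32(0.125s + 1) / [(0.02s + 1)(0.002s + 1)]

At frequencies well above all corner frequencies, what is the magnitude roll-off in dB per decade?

-20 dB/decade

Each pole contributes −20 dB/decade at high frequency; each zero contributes +20 dB/decade.
Net: 1 zero(s) − 2 pole(s) → -20 dB/decade.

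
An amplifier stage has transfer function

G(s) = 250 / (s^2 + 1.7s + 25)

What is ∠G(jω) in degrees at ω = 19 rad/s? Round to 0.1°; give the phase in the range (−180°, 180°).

At s = jω = j19:
quadratic: (j19)² + 1.7·j19 + 25 = -336 + j32.3 → |·| ≈ 337.55, ∠ ≈ 174.51°
∠G = 0.00° − 174.51° = -174.51°

-174.5°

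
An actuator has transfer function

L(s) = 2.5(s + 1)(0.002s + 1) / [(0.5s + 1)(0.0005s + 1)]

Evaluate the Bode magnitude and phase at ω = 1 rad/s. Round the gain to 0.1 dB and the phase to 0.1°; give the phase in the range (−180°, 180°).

At ω = 1 rad/s:
zero (1 + j1·1) = 1 + j1 → |·| ≈ 1.4142, ∠ ≈ 45.00°
zero (1 + j1·0.002) = 1 + j0.002 → |·| ≈ 1, ∠ ≈ 0.11°
pole (1 + j1·0.5) = 1 + j0.5 → |·| ≈ 1.118, ∠ ≈ 26.57°
pole (1 + j1·0.0005) = 1 + j0.0005 → |·| ≈ 1, ∠ ≈ 0.03°
|L| = 2.5 · 1.4142 · 1 / (1.118 · 1) ≈ 3.1623
Gain = 20 log₁₀(3.1623) ≈ 10.00 dB
∠L = (45.00° + 0.11°) − (26.57° + 0.03°) = 18.51°

10.0 dB, 18.5°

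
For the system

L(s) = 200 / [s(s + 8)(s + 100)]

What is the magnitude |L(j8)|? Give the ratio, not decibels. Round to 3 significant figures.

0.0220

At s = jω = j8:
pole (s+8): 8 + j8 → |·| = √(8²+8²) = √128 ≈ 11.314, ∠ = arctan(8/8) ≈ 45.00°
pole (s+100): 100 + j8 → |·| = √(100²+8²) = √10064 ≈ 100.32, ∠ = arctan(8/100) ≈ 4.57°
pole at origin: |s| = 8, ∠ = 90.00° (in denominator)
|L| = 200 / 9080.2 ≈ 0.022026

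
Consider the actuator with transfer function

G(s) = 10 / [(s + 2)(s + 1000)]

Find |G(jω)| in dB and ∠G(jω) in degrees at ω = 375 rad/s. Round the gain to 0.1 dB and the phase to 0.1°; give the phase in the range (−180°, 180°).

At s = jω = j375:
pole (s+2): 2 + j375 → |·| = √(2²+375²) = √140629 ≈ 375.01, ∠ = arctan(375/2) ≈ 89.69°
pole (s+1000): 1000 + j375 → |·| = √(1000²+375²) = √1140625 ≈ 1068, ∠ = arctan(375/1000) ≈ 20.56°
|G| = 10 / 4.0051e+05 ≈ 2.4968e-05
Gain = 20 log₁₀(2.4968e-05) ≈ -92.05 dB
∠G = 0.00° − 110.25° = -110.25°

-92.1 dB, -110.3°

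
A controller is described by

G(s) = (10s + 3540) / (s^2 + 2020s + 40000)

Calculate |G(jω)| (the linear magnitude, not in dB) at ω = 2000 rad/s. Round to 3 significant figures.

Substitute s = j2000:
Numerator: 10(j2000) + 3540 = 3540 + j20000
Denominator: (j2000)^2 + 2020(j2000) + 40000 = -3960000 + j4040000
|N| = √(3540² + 20000²) ≈ 20311, ∠N ≈ 79.96°
|D| = √(3960000² + 4040000²) ≈ 5.6571e+06, ∠D ≈ 134.43°
|G| = 20311 / 5.6571e+06 ≈ 0.0035904

0.00359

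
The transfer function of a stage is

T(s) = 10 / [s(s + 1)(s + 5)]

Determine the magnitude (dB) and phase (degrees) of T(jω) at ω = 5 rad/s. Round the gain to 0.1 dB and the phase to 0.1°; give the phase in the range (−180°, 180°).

At s = jω = j5:
pole (s+1): 1 + j5 → |·| = √(1²+5²) = √26 ≈ 5.099, ∠ = arctan(5/1) ≈ 78.69°
pole (s+5): 5 + j5 → |·| = √(5²+5²) = √50 ≈ 7.0711, ∠ = arctan(5/5) ≈ 45.00°
pole at origin: |s| = 5, ∠ = 90.00° (in denominator)
|T| = 10 / 180.28 ≈ 0.055469
Gain = 20 log₁₀(0.055469) ≈ -25.12 dB
∠T = 0.00° − 213.69° = -213.69° ≡ 146.31° (principal value)

-25.1 dB, 146.3°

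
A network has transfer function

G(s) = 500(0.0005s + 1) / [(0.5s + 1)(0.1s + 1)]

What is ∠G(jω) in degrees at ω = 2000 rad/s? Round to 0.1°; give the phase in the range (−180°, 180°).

At ω = 2000 rad/s:
zero (1 + j2000·0.0005) = 1 + j1 → |·| ≈ 1.4142, ∠ ≈ 45.00°
pole (1 + j2000·0.5) = 1 + j1000 → |·| ≈ 1000, ∠ ≈ 89.94°
pole (1 + j2000·0.1) = 1 + j200 → |·| ≈ 200, ∠ ≈ 89.71°
∠G = (45.00°) − (89.94° + 89.71°) = -134.65°

-134.7°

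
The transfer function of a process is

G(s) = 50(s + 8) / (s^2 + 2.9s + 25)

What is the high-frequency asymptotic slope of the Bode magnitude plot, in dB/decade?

-20 dB/decade

Each pole contributes −20 dB/decade at high frequency; each zero contributes +20 dB/decade.
Net: 1 zero(s) − 2 pole(s) → -20 dB/decade.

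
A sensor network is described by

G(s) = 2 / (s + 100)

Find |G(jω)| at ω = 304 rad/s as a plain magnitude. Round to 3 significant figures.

0.00625

At s = jω = j304:
pole (s+100): 100 + j304 → |·| = √(100²+304²) = √102416 ≈ 320.02, ∠ = arctan(304/100) ≈ 71.79°
|G| = 2 / 320.02 ≈ 0.0062496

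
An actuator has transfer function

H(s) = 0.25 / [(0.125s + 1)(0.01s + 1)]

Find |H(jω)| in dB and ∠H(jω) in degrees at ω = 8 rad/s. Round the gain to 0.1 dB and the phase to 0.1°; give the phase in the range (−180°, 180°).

-15.1 dB, -49.6°

At ω = 8 rad/s:
pole (1 + j8·0.125) = 1 + j1 → |·| ≈ 1.4142, ∠ ≈ 45.00°
pole (1 + j8·0.01) = 1 + j0.08 → |·| ≈ 1.0032, ∠ ≈ 4.57°
|H| = 0.25 · 1 / (1.4142 · 1.0032) ≈ 0.17621
Gain = 20 log₁₀(0.17621) ≈ -15.08 dB
∠H = (0°) − (45.00° + 4.57°) = -49.57°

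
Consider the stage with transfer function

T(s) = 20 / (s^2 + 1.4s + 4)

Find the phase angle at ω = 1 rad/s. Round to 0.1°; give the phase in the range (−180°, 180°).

At s = jω = j1:
quadratic: (j1)² + 1.4·j1 + 4 = 3 + j1.4 → |·| ≈ 3.3106, ∠ ≈ 25.02°
∠T = 0.00° − 25.02° = -25.02°

-25.0°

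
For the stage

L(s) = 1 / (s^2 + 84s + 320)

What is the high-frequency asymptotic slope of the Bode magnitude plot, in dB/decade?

Each pole contributes −20 dB/decade at high frequency; each zero contributes +20 dB/decade.
Net: 0 zero(s) − 2 pole(s) → -40 dB/decade.

-40 dB/decade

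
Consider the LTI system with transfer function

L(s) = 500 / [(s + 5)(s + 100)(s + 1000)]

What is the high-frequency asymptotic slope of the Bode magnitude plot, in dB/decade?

-60 dB/decade

Each pole contributes −20 dB/decade at high frequency; each zero contributes +20 dB/decade.
Net: 0 zero(s) − 3 pole(s) → -60 dB/decade.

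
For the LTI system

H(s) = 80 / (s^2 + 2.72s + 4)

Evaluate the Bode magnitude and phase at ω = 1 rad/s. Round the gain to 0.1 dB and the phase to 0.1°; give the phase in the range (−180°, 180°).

At s = jω = j1:
quadratic: (j1)² + 2.72·j1 + 4 = 3 + j2.72 → |·| ≈ 4.0495, ∠ ≈ 42.20°
|H| = 80 / 4.0495 ≈ 19.756
Gain = 20 log₁₀(19.756) ≈ 25.91 dB
∠H = 0.00° − 42.20° = -42.20°

25.9 dB, -42.2°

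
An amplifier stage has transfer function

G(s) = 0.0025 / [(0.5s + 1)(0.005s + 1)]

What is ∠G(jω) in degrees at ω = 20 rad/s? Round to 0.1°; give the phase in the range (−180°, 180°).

-90.0°

At ω = 20 rad/s:
pole (1 + j20·0.5) = 1 + j10 → |·| ≈ 10.05, ∠ ≈ 84.29°
pole (1 + j20·0.005) = 1 + j0.1 → |·| ≈ 1.005, ∠ ≈ 5.71°
∠G = (0°) − (84.29° + 5.71°) = -90.00°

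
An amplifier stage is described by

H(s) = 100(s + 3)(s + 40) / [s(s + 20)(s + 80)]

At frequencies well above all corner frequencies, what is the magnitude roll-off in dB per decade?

-20 dB/decade

Each pole contributes −20 dB/decade at high frequency; each zero contributes +20 dB/decade.
Net: 2 zero(s) − 3 pole(s) → -20 dB/decade.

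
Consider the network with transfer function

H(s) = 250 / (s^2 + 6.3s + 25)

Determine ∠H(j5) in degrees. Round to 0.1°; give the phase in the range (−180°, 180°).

At s = jω = j5:
quadratic: (j5)² + 6.3·j5 + 25 = 0 + j31.5 → |·| ≈ 31.5, ∠ ≈ 90.00°
∠H = 0.00° − 90.00° = -90.00°

-90.0°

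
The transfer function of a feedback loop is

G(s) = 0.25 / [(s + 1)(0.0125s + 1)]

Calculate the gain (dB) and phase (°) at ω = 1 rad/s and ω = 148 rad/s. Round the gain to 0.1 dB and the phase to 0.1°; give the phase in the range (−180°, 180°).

ω = 1: -15.1 dB, -45.7°; ω = 148: -61.9 dB, -151.2°

At ω = 1 rad/s:
pole (1 + j1·1) = 1 + j1 → |·| ≈ 1.4142, ∠ ≈ 45.00°
pole (1 + j1·0.0125) = 1 + j0.0125 → |·| ≈ 1.0001, ∠ ≈ 0.72°
|G| = 0.25 · 1 / (1.4142 · 1.0001) ≈ 0.17676
Gain = 20 log₁₀(0.17676) ≈ -15.05 dB
∠G = (0°) − (45.00° + 0.72°) = -45.72°

At ω = 148 rad/s:
pole (1 + j148·1) = 1 + j148 → |·| ≈ 148, ∠ ≈ 89.61°
pole (1 + j148·0.0125) = 1 + j1.85 → |·| ≈ 2.103, ∠ ≈ 61.61°
|G| = 0.25 · 1 / (148 · 2.103) ≈ 0.00080323
Gain = 20 log₁₀(0.00080323) ≈ -61.90 dB
∠G = (0°) − (89.61° + 61.61°) = -151.22°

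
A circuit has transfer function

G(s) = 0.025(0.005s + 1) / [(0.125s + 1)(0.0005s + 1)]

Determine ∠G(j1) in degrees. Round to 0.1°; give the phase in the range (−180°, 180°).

-6.9°

At ω = 1 rad/s:
zero (1 + j1·0.005) = 1 + j0.005 → |·| ≈ 1, ∠ ≈ 0.29°
pole (1 + j1·0.125) = 1 + j0.125 → |·| ≈ 1.0078, ∠ ≈ 7.13°
pole (1 + j1·0.0005) = 1 + j0.0005 → |·| ≈ 1, ∠ ≈ 0.03°
∠G = (0.29°) − (7.13° + 0.03°) = -6.87°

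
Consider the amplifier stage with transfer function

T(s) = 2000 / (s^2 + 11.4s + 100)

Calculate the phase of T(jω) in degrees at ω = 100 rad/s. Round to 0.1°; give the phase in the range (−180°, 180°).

At s = jω = j100:
quadratic: (j100)² + 11.4·j100 + 100 = -9900 + j1140 → |·| ≈ 9965.4, ∠ ≈ 173.43°
∠T = 0.00° − 173.43° = -173.43°

-173.4°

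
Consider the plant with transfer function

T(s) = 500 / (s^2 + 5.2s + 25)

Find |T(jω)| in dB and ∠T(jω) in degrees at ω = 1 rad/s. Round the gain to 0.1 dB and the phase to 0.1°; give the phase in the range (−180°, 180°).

At s = jω = j1:
quadratic: (j1)² + 5.2·j1 + 25 = 24 + j5.2 → |·| ≈ 24.557, ∠ ≈ 12.23°
|T| = 500 / 24.557 ≈ 20.361
Gain = 20 log₁₀(20.361) ≈ 26.18 dB
∠T = 0.00° − 12.23° = -12.23°

26.2 dB, -12.2°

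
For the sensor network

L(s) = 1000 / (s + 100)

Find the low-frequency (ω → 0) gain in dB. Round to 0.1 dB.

20.0 dB

L(0) = 1000 / 100 = 10
20 log₁₀(10) ≈ 20.00 dB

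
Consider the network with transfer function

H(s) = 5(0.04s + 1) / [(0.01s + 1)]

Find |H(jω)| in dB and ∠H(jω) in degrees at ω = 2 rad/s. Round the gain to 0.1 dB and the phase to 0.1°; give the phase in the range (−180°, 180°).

At ω = 2 rad/s:
zero (1 + j2·0.04) = 1 + j0.08 → |·| ≈ 1.0032, ∠ ≈ 4.57°
pole (1 + j2·0.01) = 1 + j0.02 → |·| ≈ 1.0002, ∠ ≈ 1.15°
|H| = 5 · 1.0032 / (1.0002) ≈ 5.015
Gain = 20 log₁₀(5.015) ≈ 14.01 dB
∠H = (4.57°) − (1.15°) = 3.42°

14.0 dB, 3.4°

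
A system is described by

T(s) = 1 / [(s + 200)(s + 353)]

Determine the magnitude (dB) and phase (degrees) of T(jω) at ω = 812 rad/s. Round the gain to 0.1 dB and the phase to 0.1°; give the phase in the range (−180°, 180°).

At s = jω = j812:
pole (s+200): 200 + j812 → |·| = √(200²+812²) = √699344 ≈ 836.27, ∠ = arctan(812/200) ≈ 76.16°
pole (s+353): 353 + j812 → |·| = √(353²+812²) = √783953 ≈ 885.41, ∠ = arctan(812/353) ≈ 66.50°
|T| = 1 / 7.4044e+05 ≈ 1.3505e-06
Gain = 20 log₁₀(1.3505e-06) ≈ -117.39 dB
∠T = 0.00° − 142.66° = -142.66°

-117.4 dB, -142.7°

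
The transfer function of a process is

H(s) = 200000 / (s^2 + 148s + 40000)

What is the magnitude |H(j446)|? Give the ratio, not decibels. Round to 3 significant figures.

At s = jω = j446:
quadratic: (j446)² + 148·j446 + 40000 = -158916 + j66008 → |·| ≈ 1.7208e+05, ∠ ≈ 157.44°
|H| = 200000 / 1.7208e+05 ≈ 1.1623

1.16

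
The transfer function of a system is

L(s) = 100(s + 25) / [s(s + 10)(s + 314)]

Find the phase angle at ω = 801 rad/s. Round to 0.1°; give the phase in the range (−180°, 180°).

-159.7°

At s = jω = j801:
zero (s+25): 25 + j801 → |·| = √(25²+801²) = √642226 ≈ 801.39, ∠ = arctan(801/25) ≈ 88.21°
pole (s+10): 10 + j801 → |·| = √(10²+801²) = √641701 ≈ 801.06, ∠ = arctan(801/10) ≈ 89.28°
pole (s+314): 314 + j801 → |·| = √(314²+801²) = √740197 ≈ 860.35, ∠ = arctan(801/314) ≈ 68.59°
pole at origin: |s| = 801, ∠ = 90.00° (in denominator)
∠L = 88.21° − 247.87° = -159.66°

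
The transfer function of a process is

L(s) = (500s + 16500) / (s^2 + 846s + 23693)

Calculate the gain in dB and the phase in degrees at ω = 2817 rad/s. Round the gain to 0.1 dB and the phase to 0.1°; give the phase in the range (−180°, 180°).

-15.4 dB, -73.9°

Substitute s = j2817:
Numerator: 500(j2817) + 16500 = 16500 + j1408500
Denominator: (j2817)^2 + 846(j2817) + 23693 = -7911796 + j2383182
|N| = √(16500² + 1408500²) ≈ 1.4086e+06, ∠N ≈ 89.33°
|D| = √(7911796² + 2383182²) ≈ 8.2629e+06, ∠D ≈ 163.24°
|L| = 1.4086e+06 / 8.2629e+06 ≈ 0.17047
Gain = 20 log₁₀(0.17047) ≈ -15.37 dB
∠L = 89.33° − 163.24° = -73.91°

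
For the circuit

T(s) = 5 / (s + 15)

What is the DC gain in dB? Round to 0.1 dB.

-9.5 dB

T(0) = 5 / 15 ≈ 0.33333
20 log₁₀(0.33333) ≈ -9.54 dB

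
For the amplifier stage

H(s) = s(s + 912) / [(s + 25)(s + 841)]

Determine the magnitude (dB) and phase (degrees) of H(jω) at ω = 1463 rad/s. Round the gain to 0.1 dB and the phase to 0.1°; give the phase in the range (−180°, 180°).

0.2 dB, -1.1°

At s = jω = j1463:
zero (s+912): 912 + j1463 → |·| = √(912²+1463²) = √2972113 ≈ 1724, ∠ = arctan(1463/912) ≈ 58.06°
zero at origin: s = j1463 → |·| = 1463, ∠ = 90.00°
pole (s+25): 25 + j1463 → |·| = √(25²+1463²) = √2140994 ≈ 1463.2, ∠ = arctan(1463/25) ≈ 89.02°
pole (s+841): 841 + j1463 → |·| = √(841²+1463²) = √2847650 ≈ 1687.5, ∠ = arctan(1463/841) ≈ 60.11°
|H| = 1 · 2.5222e+06 / 2.4692e+06 ≈ 1.0215
Gain = 20 log₁₀(1.0215) ≈ 0.18 dB
∠H = 148.06° − 149.13° = -1.07°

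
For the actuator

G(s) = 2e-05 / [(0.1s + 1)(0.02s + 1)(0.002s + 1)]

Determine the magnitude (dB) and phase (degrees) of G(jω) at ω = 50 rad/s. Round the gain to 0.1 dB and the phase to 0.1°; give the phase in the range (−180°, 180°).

-111.2 dB, -129.4°

At ω = 50 rad/s:
pole (1 + j50·0.1) = 1 + j5 → |·| ≈ 5.099, ∠ ≈ 78.69°
pole (1 + j50·0.02) = 1 + j1 → |·| ≈ 1.4142, ∠ ≈ 45.00°
pole (1 + j50·0.002) = 1 + j0.1 → |·| ≈ 1.005, ∠ ≈ 5.71°
|G| = 2e-05 · 1 / (5.099 · 1.4142 · 1.005) ≈ 2.7597e-06
Gain = 20 log₁₀(2.7597e-06) ≈ -111.18 dB
∠G = (0°) − (78.69° + 45.00° + 5.71°) = -129.40°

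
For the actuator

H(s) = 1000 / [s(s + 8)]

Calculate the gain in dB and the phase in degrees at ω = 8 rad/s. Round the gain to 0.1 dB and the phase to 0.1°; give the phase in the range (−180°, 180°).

20.9 dB, -135.0°

At s = jω = j8:
pole (s+8): 8 + j8 → |·| = √(8²+8²) = √128 ≈ 11.314, ∠ = arctan(8/8) ≈ 45.00°
pole at origin: |s| = 8, ∠ = 90.00° (in denominator)
|H| = 1000 / 90.512 ≈ 11.048
Gain = 20 log₁₀(11.048) ≈ 20.87 dB
∠H = 0.00° − 135.00° = -135.00°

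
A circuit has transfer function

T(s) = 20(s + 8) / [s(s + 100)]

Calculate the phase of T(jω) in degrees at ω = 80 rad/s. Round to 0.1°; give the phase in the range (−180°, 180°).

-44.4°

At s = jω = j80:
zero (s+8): 8 + j80 → |·| = √(8²+80²) = √6464 ≈ 80.399, ∠ = arctan(80/8) ≈ 84.29°
pole (s+100): 100 + j80 → |·| = √(100²+80²) = √16400 ≈ 128.06, ∠ = arctan(80/100) ≈ 38.66°
pole at origin: |s| = 80, ∠ = 90.00° (in denominator)
∠T = 84.29° − 128.66° = -44.37°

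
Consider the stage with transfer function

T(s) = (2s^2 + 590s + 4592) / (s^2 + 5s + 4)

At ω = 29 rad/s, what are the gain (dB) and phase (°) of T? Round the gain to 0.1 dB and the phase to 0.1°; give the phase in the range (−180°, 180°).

Substitute s = j29:
Numerator: 2(j29)^2 + 590(j29) + 4592 = 2910 + j17110
Denominator: (j29)^2 + 5(j29) + 4 = -837 + j145
|N| = √(2910² + 17110²) ≈ 17356, ∠N ≈ 80.35°
|D| = √(837² + 145²) ≈ 849.47, ∠D ≈ 170.17°
|T| = 17356 / 849.47 ≈ 20.432
Gain = 20 log₁₀(20.432) ≈ 26.21 dB
∠T = 80.35° − 170.17° = -89.82°

26.2 dB, -89.8°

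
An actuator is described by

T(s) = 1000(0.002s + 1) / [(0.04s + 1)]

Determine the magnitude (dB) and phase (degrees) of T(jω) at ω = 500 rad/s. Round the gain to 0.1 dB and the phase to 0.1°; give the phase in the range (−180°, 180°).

At ω = 500 rad/s:
zero (1 + j500·0.002) = 1 + j1 → |·| ≈ 1.4142, ∠ ≈ 45.00°
pole (1 + j500·0.04) = 1 + j20 → |·| ≈ 20.025, ∠ ≈ 87.14°
|T| = 1000 · 1.4142 / (20.025) ≈ 70.622
Gain = 20 log₁₀(70.622) ≈ 36.98 dB
∠T = (45.00°) − (87.14°) = -42.14°

37.0 dB, -42.1°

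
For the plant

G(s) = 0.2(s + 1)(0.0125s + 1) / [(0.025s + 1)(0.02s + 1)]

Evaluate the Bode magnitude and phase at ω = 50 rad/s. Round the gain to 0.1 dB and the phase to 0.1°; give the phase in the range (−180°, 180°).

14.3 dB, 24.5°

At ω = 50 rad/s:
zero (1 + j50·1) = 1 + j50 → |·| ≈ 50.01, ∠ ≈ 88.85°
zero (1 + j50·0.0125) = 1 + j0.625 → |·| ≈ 1.1792, ∠ ≈ 32.01°
pole (1 + j50·0.025) = 1 + j1.25 → |·| ≈ 1.6008, ∠ ≈ 51.34°
pole (1 + j50·0.02) = 1 + j1 → |·| ≈ 1.4142, ∠ ≈ 45.00°
|G| = 0.2 · 50.01 · 1.1792 / (1.6008 · 1.4142) ≈ 5.2099
Gain = 20 log₁₀(5.2099) ≈ 14.34 dB
∠G = (88.85° + 32.01°) − (51.34° + 45.00°) = 24.52°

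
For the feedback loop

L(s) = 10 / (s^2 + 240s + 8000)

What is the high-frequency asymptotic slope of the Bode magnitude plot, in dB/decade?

-40 dB/decade

Each pole contributes −20 dB/decade at high frequency; each zero contributes +20 dB/decade.
Net: 0 zero(s) − 2 pole(s) → -40 dB/decade.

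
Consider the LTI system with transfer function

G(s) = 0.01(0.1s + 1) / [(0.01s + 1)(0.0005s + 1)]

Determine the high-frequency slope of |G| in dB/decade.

-20 dB/decade

Each pole contributes −20 dB/decade at high frequency; each zero contributes +20 dB/decade.
Net: 1 zero(s) − 2 pole(s) → -20 dB/decade.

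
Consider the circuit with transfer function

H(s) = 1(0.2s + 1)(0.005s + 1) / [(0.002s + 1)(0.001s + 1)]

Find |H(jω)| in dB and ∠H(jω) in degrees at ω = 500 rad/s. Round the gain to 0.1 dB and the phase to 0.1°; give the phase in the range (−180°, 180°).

At ω = 500 rad/s:
zero (1 + j500·0.2) = 1 + j100 → |·| ≈ 100, ∠ ≈ 89.43°
zero (1 + j500·0.005) = 1 + j2.5 → |·| ≈ 2.6926, ∠ ≈ 68.20°
pole (1 + j500·0.002) = 1 + j1 → |·| ≈ 1.4142, ∠ ≈ 45.00°
pole (1 + j500·0.001) = 1 + j0.5 → |·| ≈ 1.118, ∠ ≈ 26.57°
|H| = 1 · 100 · 2.6926 / (1.4142 · 1.118) ≈ 170.3
Gain = 20 log₁₀(170.3) ≈ 44.62 dB
∠H = (89.43° + 68.20°) − (45.00° + 26.57°) = 86.06°

44.6 dB, 86.1°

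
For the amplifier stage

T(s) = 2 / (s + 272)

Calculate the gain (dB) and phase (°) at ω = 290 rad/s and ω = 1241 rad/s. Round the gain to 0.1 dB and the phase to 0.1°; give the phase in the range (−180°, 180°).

ω = 290: -46.0 dB, -46.8°; ω = 1241: -56.1 dB, -77.6°

At s = jω = j290:
pole (s+272): 272 + j290 → |·| = √(272²+290²) = √158084 ≈ 397.6, ∠ = arctan(290/272) ≈ 46.83°
|T| = 2 / 397.6 ≈ 0.0050302
Gain = 20 log₁₀(0.0050302) ≈ -45.97 dB
∠T = 0.00° − 46.83° = -46.83°

At s = jω = j1241:
pole (s+272): 272 + j1241 → |·| = √(272²+1241²) = √1614065 ≈ 1270.5, ∠ = arctan(1241/272) ≈ 77.64°
|T| = 2 / 1270.5 ≈ 0.0015742
Gain = 20 log₁₀(0.0015742) ≈ -56.06 dB
∠T = 0.00° − 77.64° = -77.64°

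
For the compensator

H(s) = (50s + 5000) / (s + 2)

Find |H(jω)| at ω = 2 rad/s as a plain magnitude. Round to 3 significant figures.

Substitute s = j2:
Numerator: 50(j2) + 5000 = 5000 + j100
Denominator: (j2) + 2 = 2 + j2
|N| = √(5000² + 100²) ≈ 5001, ∠N ≈ 1.15°
|D| = √(2² + 2²) ≈ 2.8284, ∠D ≈ 45.00°
|H| = 5001 / 2.8284 ≈ 1768.1

1.77e+03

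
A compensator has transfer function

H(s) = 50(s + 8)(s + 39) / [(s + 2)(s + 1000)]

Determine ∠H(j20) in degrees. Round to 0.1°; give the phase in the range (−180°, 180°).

9.9°

At s = jω = j20:
zero (s+8): 8 + j20 → |·| = √(8²+20²) = √464 ≈ 21.541, ∠ = arctan(20/8) ≈ 68.20°
zero (s+39): 39 + j20 → |·| = √(39²+20²) = √1921 ≈ 43.829, ∠ = arctan(20/39) ≈ 27.15°
pole (s+2): 2 + j20 → |·| = √(2²+20²) = √404 ≈ 20.1, ∠ = arctan(20/2) ≈ 84.29°
pole (s+1000): 1000 + j20 → |·| = √(1000²+20²) = √1000400 ≈ 1000.2, ∠ = arctan(20/1000) ≈ 1.15°
∠H = 95.35° − 85.44° = 9.91°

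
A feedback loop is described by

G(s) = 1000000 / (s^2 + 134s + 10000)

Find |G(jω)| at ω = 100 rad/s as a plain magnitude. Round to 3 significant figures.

At s = jω = j100:
quadratic: (j100)² + 134·j100 + 10000 = 0 + j13400 → |·| ≈ 13400, ∠ ≈ 90.00°
|G| = 1000000 / 13400 ≈ 74.627

74.6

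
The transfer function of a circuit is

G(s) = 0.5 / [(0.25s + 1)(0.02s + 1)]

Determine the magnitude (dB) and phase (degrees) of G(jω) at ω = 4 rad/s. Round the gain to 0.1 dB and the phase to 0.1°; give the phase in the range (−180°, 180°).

At ω = 4 rad/s:
pole (1 + j4·0.25) = 1 + j1 → |·| ≈ 1.4142, ∠ ≈ 45.00°
pole (1 + j4·0.02) = 1 + j0.08 → |·| ≈ 1.0032, ∠ ≈ 4.57°
|G| = 0.5 · 1 / (1.4142 · 1.0032) ≈ 0.35243
Gain = 20 log₁₀(0.35243) ≈ -9.06 dB
∠G = (0°) − (45.00° + 4.57°) = -49.57°

-9.1 dB, -49.6°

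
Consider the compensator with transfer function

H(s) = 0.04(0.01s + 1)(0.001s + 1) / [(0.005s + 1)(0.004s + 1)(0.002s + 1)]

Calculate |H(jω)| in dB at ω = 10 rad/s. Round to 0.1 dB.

-27.9 dB

At ω = 10 rad/s:
zero (1 + j10·0.01) = 1 + j0.1 → |·| ≈ 1.005, ∠ ≈ 5.71°
zero (1 + j10·0.001) = 1 + j0.01 → |·| ≈ 1, ∠ ≈ 0.57°
pole (1 + j10·0.005) = 1 + j0.05 → |·| ≈ 1.0012, ∠ ≈ 2.86°
pole (1 + j10·0.004) = 1 + j0.04 → |·| ≈ 1.0008, ∠ ≈ 2.29°
pole (1 + j10·0.002) = 1 + j0.02 → |·| ≈ 1.0002, ∠ ≈ 1.15°
|H| = 0.04 · 1.005 · 1 / (1.0012 · 1.0008 · 1.0002) ≈ 0.040112
Gain = 20 log₁₀(0.040112) ≈ -27.93 dB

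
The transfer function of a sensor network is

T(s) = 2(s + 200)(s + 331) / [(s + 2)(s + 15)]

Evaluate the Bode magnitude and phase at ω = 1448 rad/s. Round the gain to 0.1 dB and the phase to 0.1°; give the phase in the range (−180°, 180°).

6.3 dB, -20.1°

At s = jω = j1448:
zero (s+200): 200 + j1448 → |·| = √(200²+1448²) = √2136704 ≈ 1461.7, ∠ = arctan(1448/200) ≈ 82.14°
zero (s+331): 331 + j1448 → |·| = √(331²+1448²) = √2206265 ≈ 1485.4, ∠ = arctan(1448/331) ≈ 77.12°
pole (s+2): 2 + j1448 → |·| = √(2²+1448²) = √2096708 ≈ 1448, ∠ = arctan(1448/2) ≈ 89.92°
pole (s+15): 15 + j1448 → |·| = √(15²+1448²) = √2096929 ≈ 1448.1, ∠ = arctan(1448/15) ≈ 89.41°
|T| = 2 · 2.1712e+06 / 2.0968e+06 ≈ 2.071
Gain = 20 log₁₀(2.071) ≈ 6.32 dB
∠T = 159.26° − 179.33° = -20.07°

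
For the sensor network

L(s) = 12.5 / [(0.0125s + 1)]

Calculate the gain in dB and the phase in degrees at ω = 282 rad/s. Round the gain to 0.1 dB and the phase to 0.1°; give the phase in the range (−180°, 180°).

At ω = 282 rad/s:
pole (1 + j282·0.0125) = 1 + j3.525 → |·| ≈ 3.6641, ∠ ≈ 74.16°
|L| = 12.5 · 1 / (3.6641) ≈ 3.4115
Gain = 20 log₁₀(3.4115) ≈ 10.66 dB
∠L = (0°) − (74.16°) = -74.16°

10.7 dB, -74.2°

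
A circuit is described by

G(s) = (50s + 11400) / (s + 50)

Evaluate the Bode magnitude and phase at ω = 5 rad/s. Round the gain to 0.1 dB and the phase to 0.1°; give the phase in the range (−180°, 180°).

Substitute s = j5:
Numerator: 50(j5) + 11400 = 11400 + j250
Denominator: (j5) + 50 = 50 + j5
|N| = √(11400² + 250²) ≈ 11403, ∠N ≈ 1.26°
|D| = √(50² + 5²) ≈ 50.249, ∠D ≈ 5.71°
|G| = 11403 / 50.249 ≈ 226.93
Gain = 20 log₁₀(226.93) ≈ 47.12 dB
∠G = 1.26° − 5.71° = -4.45°

47.1 dB, -4.5°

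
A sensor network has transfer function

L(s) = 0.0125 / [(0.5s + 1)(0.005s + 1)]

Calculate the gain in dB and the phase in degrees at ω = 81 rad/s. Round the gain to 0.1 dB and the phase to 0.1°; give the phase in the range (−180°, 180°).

At ω = 81 rad/s:
pole (1 + j81·0.5) = 1 + j40.5 → |·| ≈ 40.512, ∠ ≈ 88.59°
pole (1 + j81·0.005) = 1 + j0.405 → |·| ≈ 1.0789, ∠ ≈ 22.05°
|L| = 0.0125 · 1 / (40.512 · 1.0789) ≈ 0.00028599
Gain = 20 log₁₀(0.00028599) ≈ -70.87 dB
∠L = (0°) − (88.59° + 22.05°) = -110.64°

-70.9 dB, -110.6°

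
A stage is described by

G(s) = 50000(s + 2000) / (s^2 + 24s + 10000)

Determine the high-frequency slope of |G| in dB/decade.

-20 dB/decade

Each pole contributes −20 dB/decade at high frequency; each zero contributes +20 dB/decade.
Net: 1 zero(s) − 2 pole(s) → -20 dB/decade.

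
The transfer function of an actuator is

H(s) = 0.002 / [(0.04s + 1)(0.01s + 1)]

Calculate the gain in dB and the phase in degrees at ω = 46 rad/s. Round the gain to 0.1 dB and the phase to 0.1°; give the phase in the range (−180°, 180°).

At ω = 46 rad/s:
pole (1 + j46·0.04) = 1 + j1.84 → |·| ≈ 2.0942, ∠ ≈ 61.48°
pole (1 + j46·0.01) = 1 + j0.46 → |·| ≈ 1.1007, ∠ ≈ 24.70°
|H| = 0.002 · 1 / (2.0942 · 1.1007) ≈ 0.00086765
Gain = 20 log₁₀(0.00086765) ≈ -61.23 dB
∠H = (0°) − (61.48° + 24.70°) = -86.18°

-61.2 dB, -86.2°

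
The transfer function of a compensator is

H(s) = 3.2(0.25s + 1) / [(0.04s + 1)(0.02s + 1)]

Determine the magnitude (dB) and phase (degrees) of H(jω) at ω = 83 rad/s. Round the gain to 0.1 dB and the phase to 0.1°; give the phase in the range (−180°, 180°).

At ω = 83 rad/s:
zero (1 + j83·0.25) = 1 + j20.75 → |·| ≈ 20.774, ∠ ≈ 87.24°
pole (1 + j83·0.04) = 1 + j3.32 → |·| ≈ 3.4673, ∠ ≈ 73.24°
pole (1 + j83·0.02) = 1 + j1.66 → |·| ≈ 1.9379, ∠ ≈ 58.93°
|H| = 3.2 · 20.774 / (3.4673 · 1.9379) ≈ 9.8934
Gain = 20 log₁₀(9.8934) ≈ 19.91 dB
∠H = (87.24°) − (73.24° + 58.93°) = -44.93°

19.9 dB, -44.9°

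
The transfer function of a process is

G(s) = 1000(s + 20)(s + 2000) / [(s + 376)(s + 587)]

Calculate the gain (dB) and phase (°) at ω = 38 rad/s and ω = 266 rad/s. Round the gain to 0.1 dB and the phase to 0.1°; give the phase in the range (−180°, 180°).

ω = 38: 51.7 dB, 53.9°; ω = 266: 65.2 dB, 33.6°

At s = jω = j38:
zero (s+20): 20 + j38 → |·| = √(20²+38²) = √1844 ≈ 42.942, ∠ = arctan(38/20) ≈ 62.24°
zero (s+2000): 2000 + j38 → |·| = √(2000²+38²) = √4001444 ≈ 2000.4, ∠ = arctan(38/2000) ≈ 1.09°
pole (s+376): 376 + j38 → |·| = √(376²+38²) = √142820 ≈ 377.92, ∠ = arctan(38/376) ≈ 5.77°
pole (s+587): 587 + j38 → |·| = √(587²+38²) = √346013 ≈ 588.23, ∠ = arctan(38/587) ≈ 3.70°
|G| = 1000 · 85901 / 2.223e+05 ≈ 386.42
Gain = 20 log₁₀(386.42) ≈ 51.74 dB
∠G = 63.33° − 9.47° = 53.86°

At s = jω = j266:
zero (s+20): 20 + j266 → |·| = √(20²+266²) = √71156 ≈ 266.75, ∠ = arctan(266/20) ≈ 85.70°
zero (s+2000): 2000 + j266 → |·| = √(2000²+266²) = √4070756 ≈ 2017.6, ∠ = arctan(266/2000) ≈ 7.58°
pole (s+376): 376 + j266 → |·| = √(376²+266²) = √212132 ≈ 460.58, ∠ = arctan(266/376) ≈ 35.28°
pole (s+587): 587 + j266 → |·| = √(587²+266²) = √415325 ≈ 644.46, ∠ = arctan(266/587) ≈ 24.38°
|G| = 1000 · 5.3819e+05 / 2.9683e+05 ≈ 1813.1
Gain = 20 log₁₀(1813.1) ≈ 65.17 dB
∠G = 93.28° − 59.66° = 33.62°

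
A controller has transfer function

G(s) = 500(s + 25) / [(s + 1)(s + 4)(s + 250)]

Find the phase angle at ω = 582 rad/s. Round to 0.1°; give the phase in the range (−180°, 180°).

-158.7°

At s = jω = j582:
zero (s+25): 25 + j582 → |·| = √(25²+582²) = √339349 ≈ 582.54, ∠ = arctan(582/25) ≈ 87.54°
pole (s+1): 1 + j582 → |·| = √(1²+582²) = √338725 ≈ 582, ∠ = arctan(582/1) ≈ 89.90°
pole (s+4): 4 + j582 → |·| = √(4²+582²) = √338740 ≈ 582.01, ∠ = arctan(582/4) ≈ 89.61°
pole (s+250): 250 + j582 → |·| = √(250²+582²) = √401224 ≈ 633.42, ∠ = arctan(582/250) ≈ 66.75°
∠G = 87.54° − 246.26° = -158.72°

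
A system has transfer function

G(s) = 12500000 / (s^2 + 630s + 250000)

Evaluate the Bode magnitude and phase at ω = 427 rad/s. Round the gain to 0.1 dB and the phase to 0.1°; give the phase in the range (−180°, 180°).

33.1 dB, -75.9°

At s = jω = j427:
quadratic: (j427)² + 630·j427 + 250000 = 67671 + j269010 → |·| ≈ 2.7739e+05, ∠ ≈ 75.88°
|G| = 12500000 / 2.7739e+05 ≈ 45.063
Gain = 20 log₁₀(45.063) ≈ 33.08 dB
∠G = 0.00° − 75.88° = -75.88°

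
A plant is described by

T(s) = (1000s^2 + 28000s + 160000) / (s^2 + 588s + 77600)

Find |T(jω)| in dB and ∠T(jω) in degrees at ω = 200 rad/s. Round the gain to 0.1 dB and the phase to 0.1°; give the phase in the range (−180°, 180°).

Substitute s = j200:
Numerator: 1000(j200)^2 + 28000(j200) + 160000 = -39840000 + j5600000
Denominator: (j200)^2 + 588(j200) + 77600 = 37600 + j117600
|N| = √(39840000² + 5600000²) ≈ 4.0232e+07, ∠N ≈ 172.00°
|D| = √(37600² + 117600²) ≈ 1.2346e+05, ∠D ≈ 72.27°
|T| = 4.0232e+07 / 1.2346e+05 ≈ 325.87
Gain = 20 log₁₀(325.87) ≈ 50.26 dB
∠T = 172.00° − 72.27° = 99.73°

50.3 dB, 99.7°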